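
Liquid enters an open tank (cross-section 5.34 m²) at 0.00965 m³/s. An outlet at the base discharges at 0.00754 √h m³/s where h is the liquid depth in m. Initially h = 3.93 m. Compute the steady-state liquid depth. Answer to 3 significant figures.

1.64 m

A dh/dt = Q_in − 0.00754 √h. Steady state requires inflow = outflow:
Q_in = 0.00754 √h_ss ⇒ √h_ss = 0.00965/0.00754 = 1.2798.
h_ss = 1.2798² = 1.6380 m. (Since h₀ = 3.93 m > h_ss, the level will fall toward this value.)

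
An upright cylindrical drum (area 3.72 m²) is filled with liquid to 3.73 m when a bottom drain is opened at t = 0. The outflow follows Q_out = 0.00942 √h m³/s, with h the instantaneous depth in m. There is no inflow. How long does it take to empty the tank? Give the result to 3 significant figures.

Accumulation of liquid (constant cross-section A): A dh/dt = −0.00942 √h.
Separate and integrate: 2(√h − √h₀) = −(0.00942/A) t.
Set h = 0: 2√h₀ = (0.00942/A) t_empty ⇒ t_empty = 2A√h₀/0.00942.
t_empty = 2·3.72·√3.73/0.00942 = 7.4400·1.9313/0.00942 = 1525.4 s.

1530 s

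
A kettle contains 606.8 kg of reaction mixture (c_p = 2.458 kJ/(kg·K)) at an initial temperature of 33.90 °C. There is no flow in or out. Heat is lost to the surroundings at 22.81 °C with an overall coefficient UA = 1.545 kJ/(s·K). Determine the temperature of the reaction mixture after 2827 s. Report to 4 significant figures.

23.40 °C

Lumped-capacitance energy balance: M c_p dT/dt = UA(T_amb − T).
dT/dt = (T_ss − T)/τ with T_ss = T_amb = 22.8100 °C, τ = M c_p/UA = 606.8·2.458/1.545 = 965.381 s.
This is linear first-order; T(t) = T_ss + (T₀ − T_ss) e^(−t/τ).
T(2827) = 22.8100 + (11.0900)·0.0534838 = 23.4031 °C.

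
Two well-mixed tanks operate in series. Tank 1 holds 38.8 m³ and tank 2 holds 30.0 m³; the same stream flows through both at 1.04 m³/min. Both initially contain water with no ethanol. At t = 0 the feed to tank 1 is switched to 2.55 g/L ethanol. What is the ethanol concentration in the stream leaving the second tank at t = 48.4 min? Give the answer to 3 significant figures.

1.10 g/L

Each tank obeys Vᵢ dCᵢ/dt = Q(Cᵢ₋₁ − Cᵢ), so τᵢ = Vᵢ/Q.
τ₁ = 38.8/1.04 = 37.308 min; τ₂ = 30.0/1.04 = 28.846 min.
Solving the cascade with C₁(0)=C₂(0)=0 gives C₂(t) = C_in[1 − (τ₁ e^(−t/τ₁) − τ₂ e^(−t/τ₂))/(τ₁ − τ₂)].
At t = 48.4: e^(−t/τ₁) = 0.27326, e^(−t/τ₂) = 0.18677.
C₂ = 2.55·[1 − (37.308·0.27326 − 28.846·0.18677)/(8.4615)] = 2.55·0.43188 = 1.1013 g/L.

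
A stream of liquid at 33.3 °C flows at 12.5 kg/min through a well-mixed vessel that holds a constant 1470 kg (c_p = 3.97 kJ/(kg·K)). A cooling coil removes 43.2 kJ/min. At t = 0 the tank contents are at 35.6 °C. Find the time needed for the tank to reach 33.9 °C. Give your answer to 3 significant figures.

90.3 min

Heat balance on the well-mixed liquid: M c_p dT/dt = ṁ c_p (T_in − T) − 43.2.
τ = M/ṁ = 117.60 min; T_ss = T_in − Q̇/(ṁ c_p) = 32.429 °C.
T(t) = T_ss + (T₀ − T_ss) e^(−t/τ). Set T = 33.9:
e^(−t/τ) = (33.9 − 32.429)/(35.6 − 32.429) = 0.46381
t = −117.60 · ln(0.46381) = 90.349 min.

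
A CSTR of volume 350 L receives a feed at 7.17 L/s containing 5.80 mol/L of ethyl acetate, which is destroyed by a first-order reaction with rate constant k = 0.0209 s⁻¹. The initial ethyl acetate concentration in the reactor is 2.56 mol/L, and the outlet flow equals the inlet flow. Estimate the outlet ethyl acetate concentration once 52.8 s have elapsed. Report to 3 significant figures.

Accumulation = in − out − consumed: V dC/dt = Q C_in − Q C − k V C.
This is linear with rate a = Q/V + k = 0.041386 s⁻¹.
C_ss = Q C_in/(Q + kV) = 2.8710 mol/L; C(t) = C_ss + (C₀ − C_ss) e^(−a t).
C(52.8) = 2.8710 + (-0.31097)·e^(−0.041386·52.8) = 2.8710 + (-0.31097)·0.11246 = 2.8360 mol/L.

2.84 mol/L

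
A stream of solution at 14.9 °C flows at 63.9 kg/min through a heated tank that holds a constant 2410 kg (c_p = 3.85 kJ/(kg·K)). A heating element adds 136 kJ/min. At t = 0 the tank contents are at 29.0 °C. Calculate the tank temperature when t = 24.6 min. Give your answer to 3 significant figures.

M c_p dT/dt = ṁ c_p (T_in − T) + Q̇.
Rearrange: dT/dt = (T_ss − T)/τ with τ = M/ṁ = 37.715 min and T_ss = T_in + Q̇/(ṁ c_p) = 15.453 °C.
Solution: T(t) = T_ss + (T₀ − T_ss) e^(−t/τ).
T(24.6) = 15.453 + (13.547)·e^(−24.6/37.715) = 15.453 + (13.547)·0.52087 = 22.509 °C.

22.5 °C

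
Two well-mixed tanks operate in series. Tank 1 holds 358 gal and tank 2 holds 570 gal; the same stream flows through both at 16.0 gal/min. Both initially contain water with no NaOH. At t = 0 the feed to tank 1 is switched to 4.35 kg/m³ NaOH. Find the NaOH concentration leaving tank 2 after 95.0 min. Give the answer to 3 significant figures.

3.64 kg/m³

Species balance on tank i: dCᵢ/dt = (Cᵢ₋₁ − Cᵢ)/τᵢ with τᵢ = Vᵢ/Q.
τ₁ = 358/16.0 = 22.375 min; τ₂ = 570/16.0 = 35.625 min.
Tank 1: C₁ = C_in(1 − e^(−t/τ₁)). Tank 2 (τ₁ ≠ τ₂): C₂ = C_in[1 − (τ₁ e^(−t/τ₁) − τ₂ e^(−t/τ₂))/(τ₁ − τ₂)].
At t = 95.0: e^(−t/τ₁) = 0.014324, e^(−t/τ₂) = 0.069483.
C₂ = 4.35·[1 − (22.375·0.014324 − 35.625·0.069483)/(-13.250)] = 4.35·0.83737 = 3.6426 kg/m³.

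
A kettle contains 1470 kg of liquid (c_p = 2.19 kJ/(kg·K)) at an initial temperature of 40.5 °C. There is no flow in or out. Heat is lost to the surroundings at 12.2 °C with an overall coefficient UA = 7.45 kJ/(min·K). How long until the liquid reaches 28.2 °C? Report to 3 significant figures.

Lumped-capacitance energy balance: M c_p dT/dt = UA(T_amb − T).
τ = M c_p/UA = 432.12 min; T_ss = T_amb = 12.200 °C.
T(t) = T_ss + (T₀ − T_ss)e^(−t/τ); set T = 28.2:
t = −τ ln[(T − T_ss)/(T₀ − T_ss)] = −432.12 · ln(0.56537) = 246.43 min.

246 min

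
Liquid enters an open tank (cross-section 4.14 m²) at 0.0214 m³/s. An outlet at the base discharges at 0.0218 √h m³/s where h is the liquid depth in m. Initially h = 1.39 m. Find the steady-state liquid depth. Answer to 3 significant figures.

A dh/dt = Q_in − 0.0218 √h. Steady state requires inflow = outflow:
Q_in = 0.0218 √h_ss ⇒ √h_ss = 0.0214/0.0218 = 0.98165.
h_ss = 0.98165² = 0.96364 m. (Since h₀ = 1.39 m > h_ss, the level will fall toward this value.)

0.964 m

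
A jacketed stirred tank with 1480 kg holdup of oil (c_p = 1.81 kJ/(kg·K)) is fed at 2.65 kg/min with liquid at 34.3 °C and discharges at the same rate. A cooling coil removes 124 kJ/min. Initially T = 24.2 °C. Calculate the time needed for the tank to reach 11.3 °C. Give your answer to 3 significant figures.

First-law balance (no shaft work): M c_p dT/dt = ṁ c_p (T_in − T) − 124.
τ = M/ṁ = 558.49 min; T_ss = T_in − Q̇/(ṁ c_p) = 8.4478 °C.
T(t) = T_ss + (T₀ − T_ss) e^(−t/τ). Set T = 11.3:
e^(−t/τ) = (11.3 − 8.4478)/(24.2 − 8.4478) = 0.18107
t = −558.49 · ln(0.18107) = 954.40 min.

954 min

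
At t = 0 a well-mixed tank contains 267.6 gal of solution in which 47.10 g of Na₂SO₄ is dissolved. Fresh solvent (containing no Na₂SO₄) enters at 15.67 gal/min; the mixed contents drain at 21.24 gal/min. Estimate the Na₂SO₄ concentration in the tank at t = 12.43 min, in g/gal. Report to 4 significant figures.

Total volume: dV/dt = Q_in − Q_out = -5.57000 gal/min, so V(t) = 267.6 − 5.57000 t and V(12.43) = 198.365 gal.
No Na₂SO₄ enters, so dm/dt = −Q_out · (m/V).
dm/m = −Q_out dt/(V₀ − 5.57000 t); integrating gives ln(m/m₀) = −(Q_out/(Q_in−Q_out)) ln(V/V₀).
m = m₀ (V₀/V)^(Q_out/(Q_in−Q_out)) = 47.10 × (267.6/198.365)^(-3.81329) = 15.0388 g.
C = m/V = 15.0388/198.365 = 0.0758137 g/gal.

0.07581 g/gal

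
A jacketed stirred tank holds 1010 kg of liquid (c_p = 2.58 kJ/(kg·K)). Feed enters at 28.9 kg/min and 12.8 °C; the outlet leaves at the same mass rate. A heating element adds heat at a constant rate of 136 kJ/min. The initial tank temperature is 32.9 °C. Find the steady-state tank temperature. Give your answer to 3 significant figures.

M c_p dT/dt = ṁ c_p (T_in − T) + Q̇.
At steady state dT/dt = 0 ⇒ T_ss = T_in + Q̇/(ṁ c_p) = 12.8 + 136/(28.9·2.58) = 14.624 °C.

14.6 °C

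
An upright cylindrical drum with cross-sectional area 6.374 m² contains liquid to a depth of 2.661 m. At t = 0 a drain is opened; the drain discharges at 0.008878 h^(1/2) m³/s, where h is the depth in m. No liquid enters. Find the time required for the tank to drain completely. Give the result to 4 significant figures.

A dh/dt = −Q_out = −0.008878 √h.
This is separable: 2 d(√h)/dt = −0.008878/A, so √h = √h₀ − (0.008878/(2A)) t.
Tank is empty when √h = 0: t_empty = 2A√h₀/0.008878.
t_empty = 2·6.374·√2.661/0.008878 = 12.7480·1.63126/0.008878 = 2342.34 s.

2342 s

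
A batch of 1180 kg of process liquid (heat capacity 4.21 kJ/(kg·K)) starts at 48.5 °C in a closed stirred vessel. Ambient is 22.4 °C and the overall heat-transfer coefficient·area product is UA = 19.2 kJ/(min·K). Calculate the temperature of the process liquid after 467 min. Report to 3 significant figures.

First-law balance (no shaft work): M c_p dT/dt = −UA(T − T_amb).
dT/dt = (T_ss − T)/τ with T_ss = T_amb = 22.400 °C, τ = M c_p/UA = 1180·4.21/19.2 = 258.74 min.
T approaches T_ss exponentially: T(t) = T_ss + (T₀ − T_ss) e^(−t/τ).
T(467) = 22.400 + (26.100)·0.16449 = 26.693 °C.

26.7 °C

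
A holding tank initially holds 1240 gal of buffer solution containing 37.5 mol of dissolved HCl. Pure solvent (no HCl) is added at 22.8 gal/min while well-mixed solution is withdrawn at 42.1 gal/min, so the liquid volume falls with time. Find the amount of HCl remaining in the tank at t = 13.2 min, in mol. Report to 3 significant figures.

22.7 mol

Let m(t) be the amount of HCl. Volume: V(t) = V₀ + (Q_in − Q_out) t = 1240 − 19.300 t; V(13.2) = 985.24 gal.
No HCl enters, so dm/dt = −Q_out · (m/V).
dm/m = −Q_out dt/(V₀ − 19.300 t); integrating gives ln(m/m₀) = −(Q_out/(Q_in−Q_out)) ln(V/V₀).
m = m₀ (V₀/V)^(Q_out/(Q_in−Q_out)) = 37.5 × (1240/985.24)^(-2.1813) = 22.707 mol.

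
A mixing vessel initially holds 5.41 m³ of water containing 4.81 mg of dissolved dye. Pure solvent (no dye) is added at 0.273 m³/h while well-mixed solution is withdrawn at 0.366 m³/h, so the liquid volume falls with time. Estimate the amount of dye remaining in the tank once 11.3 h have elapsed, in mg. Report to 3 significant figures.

Let m(t) be the amount of dye. Volume: V(t) = V₀ + (Q_in − Q_out) t = 5.41 − 0.093000 t; V(11.3) = 4.3591 m³.
Solute balance: dm/dt = 0 − Q_out C = −Q_out m/V(t).
dm/m = −Q_out dt/(V₀ − 0.093000 t); integrating gives ln(m/m₀) = −(Q_out/(Q_in−Q_out)) ln(V/V₀).
m = m₀ (V₀/V)^(Q_out/(Q_in−Q_out)) = 4.81 × (5.41/4.3591)^(-3.9355) = 2.0559 mg.

2.06 mg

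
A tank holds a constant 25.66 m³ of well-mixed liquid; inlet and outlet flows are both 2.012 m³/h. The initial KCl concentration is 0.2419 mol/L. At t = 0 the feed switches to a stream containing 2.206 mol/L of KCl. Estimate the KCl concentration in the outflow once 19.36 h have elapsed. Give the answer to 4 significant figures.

1.776 mol/L

Mass balance on the solute (V constant): V dC/dt = Q(C_in − C).
Rewrite as dC/dt + C/τ = C_in/τ, τ = V/Q = 12.7535 h.
This is linear first-order; C(t) = C_in + (C₀ − C_in) e^(−t/τ).
C(19.36) = 2.206 + (0.2419 − 2.206)·e^(−19.36/12.7535) = 2.206 + (-1.96410)·0.219146 = 1.77558 mol/L.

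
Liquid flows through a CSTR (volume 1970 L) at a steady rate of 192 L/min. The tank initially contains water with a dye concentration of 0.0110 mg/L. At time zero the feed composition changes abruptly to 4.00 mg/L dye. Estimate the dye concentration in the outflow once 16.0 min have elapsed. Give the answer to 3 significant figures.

3.16 mg/L

Accumulation = in − out for the solute gives V dC/dt = Q(C_in − C).
Time constant τ = V/Q = 1970/192 = 10.260 min.
Solution: C(t) = C_in + (C₀ − C_in) e^(−t/τ).
C(16.0) = 4.00 + (0.0110 − 4.00)·e^(−16.0/10.260) = 4.00 + (-3.9890)·0.21026 = 3.1613 mg/L.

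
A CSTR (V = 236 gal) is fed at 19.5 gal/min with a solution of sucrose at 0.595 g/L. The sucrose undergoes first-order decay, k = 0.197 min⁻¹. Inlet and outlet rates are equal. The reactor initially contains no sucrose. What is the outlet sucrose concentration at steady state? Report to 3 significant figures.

0.176 g/L

Species balance: V dC/dt = Q C_in − Q C − k V C.
Steady state (dC/dt = 0): C_ss = Q C_in/(Q + kV) = C_in/(1 + kV/Q).
C_ss = 19.5·0.595/(19.5 + 0.197·236) = 11.602/65.992 = 0.17582 g/L.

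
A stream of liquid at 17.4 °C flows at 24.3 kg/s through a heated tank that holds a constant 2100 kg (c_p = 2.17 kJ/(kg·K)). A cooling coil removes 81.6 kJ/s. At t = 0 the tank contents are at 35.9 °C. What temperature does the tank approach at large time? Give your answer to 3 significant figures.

15.9 °C

M c_p dT/dt = ṁ c_p (T_in − T) − Q̇.
At steady state dT/dt = 0 ⇒ T_ss = T_in − Q̇/(ṁ c_p) = 17.4 − 81.6/(24.3·2.17) = 15.853 °C.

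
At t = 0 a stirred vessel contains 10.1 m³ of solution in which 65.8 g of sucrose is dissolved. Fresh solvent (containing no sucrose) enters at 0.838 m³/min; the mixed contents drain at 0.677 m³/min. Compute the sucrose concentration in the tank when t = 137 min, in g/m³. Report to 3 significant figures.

Let m(t) be the amount of sucrose. Volume: V(t) = V₀ + (Q_in − Q_out) t = 10.1 + 0.16100 t; V(137) = 32.157 m³.
Species balance (pure solvent in): dm/dt = −Q_out · m/V(t).
Separate: dm/m = −Q_out dt/V(t) ⇒ ln(m/m₀) = −(Q_out/(Q_in−Q_out)) ln(V/V₀).
m = m₀ (V₀/V)^(Q_out/(Q_in−Q_out)) = 65.8 × (10.1/32.157)^(4.2050) = 0.50503 g.
C = m/V = 0.50503/32.157 = 0.015705 g/m³.

0.0157 g/m³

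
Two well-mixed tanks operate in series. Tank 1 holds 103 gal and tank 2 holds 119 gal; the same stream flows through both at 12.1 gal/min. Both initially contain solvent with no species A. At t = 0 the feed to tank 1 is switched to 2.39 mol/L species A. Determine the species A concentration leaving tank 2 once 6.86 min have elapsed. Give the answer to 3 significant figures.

Species balance on tank i: dCᵢ/dt = (Cᵢ₋₁ − Cᵢ)/τᵢ with τᵢ = Vᵢ/Q.
τ₁ = 103/12.1 = 8.5124 min; τ₂ = 119/12.1 = 9.8347 min.
Tank 1: C₁ = C_in(1 − e^(−t/τ₁)). Tank 2 (τ₁ ≠ τ₂): C₂ = C_in[1 − (τ₁ e^(−t/τ₁) − τ₂ e^(−t/τ₂))/(τ₁ − τ₂)].
At t = 6.86: e^(−t/τ₁) = 0.44669, e^(−t/τ₂) = 0.49781.
C₂ = 2.39·[1 − (8.5124·0.44669 − 9.8347·0.49781)/(-1.3223)] = 2.39·0.17310 = 0.41370 mol/L.

0.414 mol/L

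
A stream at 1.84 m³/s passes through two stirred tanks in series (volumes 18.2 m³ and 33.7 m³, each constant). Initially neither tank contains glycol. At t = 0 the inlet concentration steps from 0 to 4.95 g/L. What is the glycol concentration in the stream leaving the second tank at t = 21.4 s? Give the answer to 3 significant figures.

Species balance on tank i: dCᵢ/dt = (Cᵢ₋₁ − Cᵢ)/τᵢ with τᵢ = Vᵢ/Q.
τ₁ = 18.2/1.84 = 9.8913 s; τ₂ = 33.7/1.84 = 18.315 s.
Tank 1: C₁ = C_in(1 − e^(−t/τ₁)). Tank 2 (τ₁ ≠ τ₂): C₂ = C_in[1 − (τ₁ e^(−t/τ₁) − τ₂ e^(−t/τ₂))/(τ₁ − τ₂)].
At t = 21.4: e^(−t/τ₁) = 0.11492, e^(−t/τ₂) = 0.31086.
C₂ = 4.95·[1 − (9.8913·0.11492 − 18.315·0.31086)/(-8.4239)] = 4.95·0.45908 = 2.2724 g/L.

2.27 g/L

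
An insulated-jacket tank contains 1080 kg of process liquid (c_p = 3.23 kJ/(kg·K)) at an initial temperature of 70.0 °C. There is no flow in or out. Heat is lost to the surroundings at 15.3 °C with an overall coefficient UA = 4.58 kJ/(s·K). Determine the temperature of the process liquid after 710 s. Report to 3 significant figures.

36.8 °C

M c_p dT/dt = −UA(T − T_amb).
dT/dt = (T_ss − T)/τ with T_ss = T_amb = 15.300 °C, τ = M c_p/UA = 1080·3.23/4.58 = 761.66 s.
Integrating: T(t) = T_ss + (T₀ − T_ss) e^(−t/τ).
T(710) = 15.300 + (54.700)·0.39370 = 36.835 °C.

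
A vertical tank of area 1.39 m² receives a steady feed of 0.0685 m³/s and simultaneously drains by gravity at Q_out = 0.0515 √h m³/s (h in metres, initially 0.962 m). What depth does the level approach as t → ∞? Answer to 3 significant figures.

1.77 m

Level balance: A dh/dt = 0.0685 − 0.0515 √h. Setting dh/dt = 0:
Q_in = 0.0515 √h_ss ⇒ √h_ss = 0.0685/0.0515 = 1.3301.
h_ss = 1.3301² = 1.7692 m. (Since h₀ = 0.962 m < h_ss, the level will rise toward this value.)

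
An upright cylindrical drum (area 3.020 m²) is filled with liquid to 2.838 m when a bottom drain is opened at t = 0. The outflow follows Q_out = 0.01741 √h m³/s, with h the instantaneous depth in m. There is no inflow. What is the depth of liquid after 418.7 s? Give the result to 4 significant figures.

With no inflow, A dh/dt = −0.01741 √h.
This is separable: 2 d(√h)/dt = −0.01741/A, so √h = √h₀ − (0.01741/(2A)) t.
√h = √2.838 − 0.01741·418.7/(2·3.020) = 1.68464 − 1.20688 = 0.477755.
h = 0.477755² = 0.228249 m.

0.2282 m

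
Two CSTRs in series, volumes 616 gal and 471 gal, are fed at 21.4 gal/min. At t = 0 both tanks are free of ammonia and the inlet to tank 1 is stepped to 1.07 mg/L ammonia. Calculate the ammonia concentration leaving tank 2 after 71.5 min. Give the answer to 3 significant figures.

0.826 mg/L

Species balance on tank i: dCᵢ/dt = (Cᵢ₋₁ − Cᵢ)/τᵢ with τᵢ = Vᵢ/Q.
τ₁ = 616/21.4 = 28.785 min; τ₂ = 471/21.4 = 22.009 min.
Solving the cascade with C₁(0)=C₂(0)=0 gives C₂(t) = C_in[1 − (τ₁ e^(−t/τ₁) − τ₂ e^(−t/τ₂))/(τ₁ − τ₂)].
At t = 71.5: e^(−t/τ₁) = 0.083415, e^(−t/τ₂) = 0.038828.
C₂ = 1.07·[1 − (28.785·0.083415 − 22.009·0.038828)/(6.7757)] = 1.07·0.77175 = 0.82578 mg/L.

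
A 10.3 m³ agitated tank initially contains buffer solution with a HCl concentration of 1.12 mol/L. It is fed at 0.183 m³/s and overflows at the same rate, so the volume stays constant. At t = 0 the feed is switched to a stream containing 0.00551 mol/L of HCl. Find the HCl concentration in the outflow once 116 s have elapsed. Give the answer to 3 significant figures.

0.147 mol/L

Transient balance on the dissolved component: V dC/dt = Q(C_in − C).
Rewrite as dC/dt + C/τ = C_in/τ, τ = V/Q = 56.284 s.
Solution: C(t) = C_in + (C₀ − C_in) e^(−t/τ).
C(116) = 0.00551 + (1.12 − 0.00551)·e^(−116/56.284) = 0.00551 + (1.1145)·0.12733 = 0.14742 mol/L.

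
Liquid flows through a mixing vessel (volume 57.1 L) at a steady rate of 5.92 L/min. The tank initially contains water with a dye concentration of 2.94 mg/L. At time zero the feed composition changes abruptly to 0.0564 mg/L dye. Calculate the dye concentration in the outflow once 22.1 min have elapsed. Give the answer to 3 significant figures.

0.348 mg/L

Accumulation = in − out for the solute gives V dC/dt = Q(C_in − C).
Time constant τ = V/Q = 57.1/5.92 = 9.6453 min.
C approaches C_in exponentially: C(t) = C_in + (C₀ − C_in) e^(−t/τ).
C(22.1) = 0.0564 + (2.94 − 0.0564)·e^(−22.1/9.6453) = 0.0564 + (2.8836)·0.10114 = 0.34804 mg/L.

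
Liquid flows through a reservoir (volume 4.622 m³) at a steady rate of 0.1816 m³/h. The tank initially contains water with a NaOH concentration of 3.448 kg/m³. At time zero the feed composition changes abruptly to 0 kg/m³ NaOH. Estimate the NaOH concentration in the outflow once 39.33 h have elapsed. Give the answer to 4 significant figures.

0.7353 kg/m³

Unsteady species balance (constant V, well mixed): V dC/dt = Q(C_in − C).
Time constant τ = V/Q = 4.622/0.1816 = 25.4515 h.
This is linear first-order; C(t) = C_in + (C₀ − C_in) e^(−t/τ).
C(39.33) = 0 + (3.448 − 0)·e^(−39.33/25.4515) = 0 + (3.44800)·0.213250 = 0.735286 kg/m³.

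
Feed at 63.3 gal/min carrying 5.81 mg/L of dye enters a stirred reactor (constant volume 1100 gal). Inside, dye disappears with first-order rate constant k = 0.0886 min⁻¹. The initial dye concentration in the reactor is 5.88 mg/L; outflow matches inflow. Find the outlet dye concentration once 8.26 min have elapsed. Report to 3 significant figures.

3.36 mg/L

Accumulation = in − out − consumed: V dC/dt = Q C_in − Q C − k V C.
This is linear with rate a = Q/V + k = 0.14615 min⁻¹.
C_ss = Q C_in/(Q + kV) = 2.2877 mg/L; C(t) = C_ss + (C₀ − C_ss) e^(−a t).
C(8.26) = 2.2877 + (3.5923)·e^(−0.14615·8.26) = 2.2877 + (3.5923)·0.29904 = 3.3620 mg/L.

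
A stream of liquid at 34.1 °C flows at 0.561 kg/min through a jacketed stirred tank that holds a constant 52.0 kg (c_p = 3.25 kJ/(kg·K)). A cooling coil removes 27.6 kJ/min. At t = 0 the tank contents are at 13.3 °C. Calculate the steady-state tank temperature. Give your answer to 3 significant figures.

19.0 °C

M c_p dT/dt = ṁ c_p (T_in − T) − Q̇.
At steady state dT/dt = 0 ⇒ T_ss = T_in − Q̇/(ṁ c_p) = 34.1 − 27.6/(0.561·3.25) = 18.962 °C.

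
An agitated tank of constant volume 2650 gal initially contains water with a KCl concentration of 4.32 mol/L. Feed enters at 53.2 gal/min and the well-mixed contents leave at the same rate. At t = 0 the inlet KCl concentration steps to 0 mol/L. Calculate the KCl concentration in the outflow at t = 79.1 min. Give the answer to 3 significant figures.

0.883 mol/L

Accumulation = in − out for the solute gives V dC/dt = Q(C_in − C).
Rewrite as dC/dt + C/τ = C_in/τ, τ = V/Q = 49.812 min.
Integrating: C(t) = C_in + (C₀ − C_in) e^(−t/τ).
C(79.1) = 0 + (4.32 − 0)·e^(−79.1/49.812) = 0 + (4.3200)·0.20434 = 0.88275 mol/L.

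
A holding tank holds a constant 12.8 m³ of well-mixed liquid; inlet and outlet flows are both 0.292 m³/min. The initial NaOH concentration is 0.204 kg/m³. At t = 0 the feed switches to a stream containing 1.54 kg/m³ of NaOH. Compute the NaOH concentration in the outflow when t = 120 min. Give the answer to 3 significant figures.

1.45 kg/m³

Species balance on the tank: V dC/dt = Q(C_in − C).
Rewrite as dC/dt + C/τ = C_in/τ, τ = V/Q = 43.836 min.
Integrating: C(t) = C_in + (C₀ − C_in) e^(−t/τ).
C(120) = 1.54 + (0.204 − 1.54)·e^(−120/43.836) = 1.54 + (-1.3360)·0.064732 = 1.4535 kg/m³.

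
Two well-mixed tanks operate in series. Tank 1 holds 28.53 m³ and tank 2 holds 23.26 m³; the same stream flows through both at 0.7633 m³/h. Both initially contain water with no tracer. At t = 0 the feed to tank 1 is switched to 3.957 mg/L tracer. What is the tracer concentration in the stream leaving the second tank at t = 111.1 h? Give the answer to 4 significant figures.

Species balance on tank i: dCᵢ/dt = (Cᵢ₋₁ − Cᵢ)/τᵢ with τᵢ = Vᵢ/Q.
τ₁ = 28.53/0.7633 = 37.3772 h; τ₂ = 23.26/0.7633 = 30.4729 h.
Tank 1: C₁ = C_in(1 − e^(−t/τ₁)). Tank 2 (τ₁ ≠ τ₂): C₂ = C_in[1 − (τ₁ e^(−t/τ₁) − τ₂ e^(−t/τ₂))/(τ₁ − τ₂)].
At t = 111.1: e^(−t/τ₁) = 0.0511802, e^(−t/τ₂) = 0.0260990.
C₂ = 3.957·[1 − (37.3772·0.0511802 − 30.4729·0.0260990)/(6.90423)] = 3.957·0.838120 = 3.31644 mg/L.

3.316 mg/L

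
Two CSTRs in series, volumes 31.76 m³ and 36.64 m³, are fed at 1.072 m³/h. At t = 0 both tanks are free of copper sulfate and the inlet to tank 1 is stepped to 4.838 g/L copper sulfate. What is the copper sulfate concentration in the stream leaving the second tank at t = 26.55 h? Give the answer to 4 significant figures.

Each tank obeys Vᵢ dCᵢ/dt = Q(Cᵢ₋₁ − Cᵢ), so τᵢ = Vᵢ/Q.
τ₁ = 31.76/1.072 = 29.6269 h; τ₂ = 36.64/1.072 = 34.1791 h.
Solving the cascade with C₁(0)=C₂(0)=0 gives C₂(t) = C_in[1 − (τ₁ e^(−t/τ₁) − τ₂ e^(−t/τ₂))/(τ₁ − τ₂)].
At t = 26.55: e^(−t/τ₁) = 0.408140, e^(−t/τ₂) = 0.459880.
C₂ = 4.838·[1 − (29.6269·0.408140 − 34.1791·0.459880)/(-4.55224)] = 4.838·0.203385 = 0.983979 g/L.

0.9840 g/L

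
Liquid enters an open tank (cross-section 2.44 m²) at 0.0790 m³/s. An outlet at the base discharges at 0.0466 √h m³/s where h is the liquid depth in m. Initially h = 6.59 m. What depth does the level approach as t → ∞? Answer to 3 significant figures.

A dh/dt = Q_in − 0.0466 √h. Steady state requires inflow = outflow:
Q_in = 0.0466 √h_ss ⇒ √h_ss = 0.0790/0.0466 = 1.6953.
h_ss = 1.6953² = 2.8740 m. (Since h₀ = 6.59 m > h_ss, the level will fall toward this value.)

2.87 m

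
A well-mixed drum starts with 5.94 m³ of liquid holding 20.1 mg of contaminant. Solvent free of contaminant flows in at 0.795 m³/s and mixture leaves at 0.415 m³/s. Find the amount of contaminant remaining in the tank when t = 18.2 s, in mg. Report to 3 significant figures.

8.65 mg

Let m(t) be the amount of contaminant. Volume: V(t) = V₀ + (Q_in − Q_out) t = 5.94 + 0.38000 t; V(18.2) = 12.856 m³.
Solute balance: dm/dt = 0 − Q_out C = −Q_out m/V(t).
dm/m = −Q_out dt/(V₀ + 0.38000 t); integrating gives ln(m/m₀) = −(Q_out/(Q_in−Q_out)) ln(V/V₀).
m = m₀ (V₀/V)^(Q_out/(Q_in−Q_out)) = 20.1 × (5.94/12.856)^(1.0921) = 8.6495 mg.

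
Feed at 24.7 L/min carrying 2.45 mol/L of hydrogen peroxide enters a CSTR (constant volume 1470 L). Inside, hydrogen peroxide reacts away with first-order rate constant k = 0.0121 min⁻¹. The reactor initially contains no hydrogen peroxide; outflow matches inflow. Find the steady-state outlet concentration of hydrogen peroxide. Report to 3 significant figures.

1.42 mol/L

V dC/dt = Q(C_in − C) − k V C.
At steady state: 0 = Q C_in − (Q + kV) C_ss, so C_ss = Q C_in/(Q + kV).
C_ss = 24.7·2.45/(24.7 + 0.0121·1470) = 60.515/42.487 = 1.4243 mol/L.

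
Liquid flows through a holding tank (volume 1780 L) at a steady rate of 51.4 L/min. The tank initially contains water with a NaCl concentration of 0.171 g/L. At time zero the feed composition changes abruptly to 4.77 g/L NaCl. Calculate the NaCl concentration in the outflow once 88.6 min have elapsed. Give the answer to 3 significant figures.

Transient balance on the dissolved component: V dC/dt = Q(C_in − C).
Time constant τ = V/Q = 1780/51.4 = 34.630 min.
C approaches C_in exponentially: C(t) = C_in + (C₀ − C_in) e^(−t/τ).
C(88.6) = 4.77 + (0.171 − 4.77)·e^(−88.6/34.630) = 4.77 + (-4.5990)·0.077425 = 4.4139 g/L.

4.41 g/L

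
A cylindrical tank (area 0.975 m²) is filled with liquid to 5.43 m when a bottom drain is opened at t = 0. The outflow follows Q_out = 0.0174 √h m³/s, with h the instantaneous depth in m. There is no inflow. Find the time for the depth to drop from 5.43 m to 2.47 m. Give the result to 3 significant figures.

85.0 s

With no inflow, A dh/dt = −0.0174 √h.
∫ h^(−1/2) dh = −(0.0174/A) ∫ dt, giving 2√h = 2√h₀ − (0.0174/A) t.
t = 2A(√h₀ − √h)/0.0174 = 2·0.975·(√5.43 − √2.47)/0.0174
  = 1.9500 × (2.3302 − 1.5716) / 0.0174 = 85.017 s.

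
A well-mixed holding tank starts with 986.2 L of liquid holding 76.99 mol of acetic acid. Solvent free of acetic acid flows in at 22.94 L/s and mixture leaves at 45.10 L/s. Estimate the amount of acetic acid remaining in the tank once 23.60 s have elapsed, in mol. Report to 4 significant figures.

Let m(t) be the amount of acetic acid. Volume: V(t) = V₀ + (Q_in − Q_out) t = 986.2 − 22.1600 t; V(23.60) = 463.224 L.
No acetic acid enters, so dm/dt = −Q_out · (m/V).
dm/m = −Q_out dt/(V₀ − 22.1600 t); integrating gives ln(m/m₀) = −(Q_out/(Q_in−Q_out)) ln(V/V₀).
m = m₀ (V₀/V)^(Q_out/(Q_in−Q_out)) = 76.99 × (986.2/463.224)^(-2.03520) = 16.5400 mol.

16.54 mol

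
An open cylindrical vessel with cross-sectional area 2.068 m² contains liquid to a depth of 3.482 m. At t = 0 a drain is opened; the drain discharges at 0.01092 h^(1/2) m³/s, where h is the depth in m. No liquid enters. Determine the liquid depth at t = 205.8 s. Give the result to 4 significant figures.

1.749 m

Accumulation of liquid (constant cross-section A): A dh/dt = −0.01092 √h.
This is separable: 2 d(√h)/dt = −0.01092/A, so √h = √h₀ − (0.01092/(2A)) t.
√h = √3.482 − 0.01092·205.8/(2·2.068) = 1.86601 − 0.543360 = 1.32265.
h = 1.32265² = 1.74941 m.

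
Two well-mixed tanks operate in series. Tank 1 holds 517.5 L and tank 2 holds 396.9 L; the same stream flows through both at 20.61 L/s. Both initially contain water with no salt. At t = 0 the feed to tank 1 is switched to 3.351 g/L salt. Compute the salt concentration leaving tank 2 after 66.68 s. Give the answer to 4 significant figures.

Each tank obeys Vᵢ dCᵢ/dt = Q(Cᵢ₋₁ − Cᵢ), so τᵢ = Vᵢ/Q.
τ₁ = 517.5/20.61 = 25.1092 s; τ₂ = 396.9/20.61 = 19.2576 s.
Tank 1: C₁ = C_in(1 − e^(−t/τ₁)). Tank 2 (τ₁ ≠ τ₂): C₂ = C_in[1 − (τ₁ e^(−t/τ₁) − τ₂ e^(−t/τ₂))/(τ₁ − τ₂)].
At t = 66.68: e^(−t/τ₁) = 0.0702564, e^(−t/τ₂) = 0.0313506.
C₂ = 3.351·[1 − (25.1092·0.0702564 − 19.2576·0.0313506)/(5.85153)] = 3.351·0.801703 = 2.68651 g/L.

2.687 g/L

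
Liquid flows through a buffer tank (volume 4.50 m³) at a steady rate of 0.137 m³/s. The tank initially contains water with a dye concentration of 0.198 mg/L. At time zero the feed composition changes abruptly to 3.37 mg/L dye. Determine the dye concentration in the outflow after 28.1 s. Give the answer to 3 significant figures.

Mass balance on the solute (V constant): V dC/dt = Q(C_in − C).
So dC/dt = (C_in − C)/τ with τ = V/Q = 4.50/0.137 = 32.847 s.
Solution: C(t) = C_in + (C₀ − C_in) e^(−t/τ).
C(28.1) = 3.37 + (0.198 − 3.37)·e^(−28.1/32.847) = 3.37 + (-3.1720)·0.42508 = 2.0217 mg/L.

2.02 mg/L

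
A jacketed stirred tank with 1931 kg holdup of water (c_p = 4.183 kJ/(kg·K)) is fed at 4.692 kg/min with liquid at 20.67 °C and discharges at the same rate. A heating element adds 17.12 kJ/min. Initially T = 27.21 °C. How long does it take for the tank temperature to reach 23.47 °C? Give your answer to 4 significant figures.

M c_p dT/dt = ṁ c_p (T_in − T) + Q̇.
τ = M/ṁ = 411.552 min; T_ss = T_in + Q̇/(ṁ c_p) = 21.5423 °C.
T(t) = T_ss + (T₀ − T_ss) e^(−t/τ). Set T = 23.47:
e^(−t/τ) = (23.47 − 21.5423)/(27.21 − 21.5423) = 0.340122
t = −411.552 · ln(0.340122) = 443.838 min.

443.8 min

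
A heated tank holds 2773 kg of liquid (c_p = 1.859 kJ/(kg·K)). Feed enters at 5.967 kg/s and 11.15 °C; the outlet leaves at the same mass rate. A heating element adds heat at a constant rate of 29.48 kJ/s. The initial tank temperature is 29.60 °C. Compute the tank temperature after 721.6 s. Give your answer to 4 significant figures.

17.15 °C

Heat balance on the well-mixed liquid: M c_p dT/dt = ṁ c_p (T_in − T) + 29.48.
τ = M/ṁ = 464.723 s; T_ss = T_in + Q̇/(ṁ c_p) = 11.15 + 29.48/(5.967·1.859) = 13.8076 °C.
Integrating: T(t) = T_ss + (T₀ − T_ss) e^(−t/τ).
T(721.6) = 13.8076 + (15.7924)·e^(−721.6/464.723) = 13.8076 + (15.7924)·0.211664 = 17.1503 °C.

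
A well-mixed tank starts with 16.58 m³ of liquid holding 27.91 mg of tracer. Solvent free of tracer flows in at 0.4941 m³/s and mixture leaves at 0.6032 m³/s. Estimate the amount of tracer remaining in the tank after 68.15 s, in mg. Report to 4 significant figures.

1.040 mg

Let m(t) be the amount of tracer. Volume: V(t) = V₀ + (Q_in − Q_out) t = 16.58 − 0.109100 t; V(68.15) = 9.14484 m³.
Species balance (pure solvent in): dm/dt = −Q_out · m/V(t).
Separate: dm/m = −Q_out dt/V(t) ⇒ ln(m/m₀) = −(Q_out/(Q_in−Q_out)) ln(V/V₀).
m = m₀ (V₀/V)^(Q_out/(Q_in−Q_out)) = 27.91 × (16.58/9.14484)^(-5.52887) = 1.04004 mg.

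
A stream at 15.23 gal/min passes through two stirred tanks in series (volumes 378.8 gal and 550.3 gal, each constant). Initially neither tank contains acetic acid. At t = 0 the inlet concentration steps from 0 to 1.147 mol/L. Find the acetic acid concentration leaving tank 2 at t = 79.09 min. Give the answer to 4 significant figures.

0.8400 mol/L

Species balance on tank i: dCᵢ/dt = (Cᵢ₋₁ − Cᵢ)/τᵢ with τᵢ = Vᵢ/Q.
τ₁ = 378.8/15.23 = 24.8720 min; τ₂ = 550.3/15.23 = 36.1326 min.
Tank 1: C₁ = C_in(1 − e^(−t/τ₁)). Tank 2 (τ₁ ≠ τ₂): C₂ = C_in[1 − (τ₁ e^(−t/τ₁) − τ₂ e^(−t/τ₂))/(τ₁ − τ₂)].
At t = 79.09: e^(−t/τ₁) = 0.0415904, e^(−t/τ₂) = 0.112042.
C₂ = 1.147·[1 − (24.8720·0.0415904 − 36.1326·0.112042)/(-11.2607)] = 1.147·0.732348 = 0.840003 mol/L.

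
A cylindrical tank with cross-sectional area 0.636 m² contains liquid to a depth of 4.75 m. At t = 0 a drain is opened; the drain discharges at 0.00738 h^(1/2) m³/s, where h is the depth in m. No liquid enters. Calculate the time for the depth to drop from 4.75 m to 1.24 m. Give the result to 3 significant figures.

Mass balance (ρ constant): A dh/dt = −0.00738 √h.
Separate and integrate: 2(√h − √h₀) = −(0.00738/A) t.
t = 2A(√h₀ − √h)/0.00738 = 2·0.636·(√4.75 − √1.24)/0.00738
  = 1.2720 × (2.1794 − 1.1136) / 0.00738 = 183.72 s.

184 s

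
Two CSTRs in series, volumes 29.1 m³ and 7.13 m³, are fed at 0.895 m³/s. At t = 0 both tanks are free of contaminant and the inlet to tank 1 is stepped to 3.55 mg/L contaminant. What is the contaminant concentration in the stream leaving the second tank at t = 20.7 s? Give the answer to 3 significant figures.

1.15 mg/L

Species balance on tank i: dCᵢ/dt = (Cᵢ₋₁ − Cᵢ)/τᵢ with τᵢ = Vᵢ/Q.
τ₁ = 29.1/0.895 = 32.514 s; τ₂ = 7.13/0.895 = 7.9665 s.
Solving the cascade with C₁(0)=C₂(0)=0 gives C₂(t) = C_in[1 − (τ₁ e^(−t/τ₁) − τ₂ e^(−t/τ₂))/(τ₁ − τ₂)].
At t = 20.7: e^(−t/τ₁) = 0.52906, e^(−t/τ₂) = 0.074393.
C₂ = 3.55·[1 − (32.514·0.52906 − 7.9665·0.074393)/(24.547)] = 3.55·0.32338 = 1.1480 mg/L.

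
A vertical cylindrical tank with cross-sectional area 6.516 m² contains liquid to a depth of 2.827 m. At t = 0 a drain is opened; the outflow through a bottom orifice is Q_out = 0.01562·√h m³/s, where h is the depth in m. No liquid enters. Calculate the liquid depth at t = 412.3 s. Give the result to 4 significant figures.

1.409 m

A dh/dt = −Q_out = −0.01562 √h.
Separate and integrate: 2(√h − √h₀) = −(0.01562/A) t.
√h = √2.827 − 0.01562·412.3/(2·6.516) = 1.68137 − 0.494178 = 1.18719.
h = 1.18719² = 1.40942 m.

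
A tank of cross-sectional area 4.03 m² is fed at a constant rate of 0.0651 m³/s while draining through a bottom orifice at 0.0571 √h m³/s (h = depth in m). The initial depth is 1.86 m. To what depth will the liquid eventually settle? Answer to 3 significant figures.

Level balance: A dh/dt = 0.0651 − 0.0571 √h. Setting dh/dt = 0:
Q_in = 0.0571 √h_ss ⇒ √h_ss = 0.0651/0.0571 = 1.1401.
h_ss = 1.1401² = 1.2998 m. (Since h₀ = 1.86 m > h_ss, the level will fall toward this value.)

1.30 m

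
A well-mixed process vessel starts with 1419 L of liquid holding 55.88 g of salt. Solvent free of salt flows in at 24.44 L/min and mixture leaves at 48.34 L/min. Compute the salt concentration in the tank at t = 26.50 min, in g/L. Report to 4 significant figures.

0.02151 g/L

Total volume: dV/dt = Q_in − Q_out = -23.9000 L/min, so V(t) = 1419 − 23.9000 t and V(26.50) = 785.650 L.
Solute balance: dm/dt = 0 − Q_out C = −Q_out m/V(t).
Separate: dm/m = −Q_out dt/V(t) ⇒ ln(m/m₀) = −(Q_out/(Q_in−Q_out)) ln(V/V₀).
m = m₀ (V₀/V)^(Q_out/(Q_in−Q_out)) = 55.88 × (1419/785.650)^(-2.02259) = 16.9024 g.
C = m/V = 16.9024/785.650 = 0.0215139 g/L.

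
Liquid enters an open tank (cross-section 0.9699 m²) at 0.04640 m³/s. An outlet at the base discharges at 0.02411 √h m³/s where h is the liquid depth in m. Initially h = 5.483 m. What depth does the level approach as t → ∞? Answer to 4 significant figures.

3.704 m

A dh/dt = Q_in − 0.02411 √h. Steady state requires inflow = outflow:
Q_in = 0.02411 √h_ss ⇒ √h_ss = 0.04640/0.02411 = 1.92451.
h_ss = 1.92451² = 3.70375 m. (Since h₀ = 5.483 m > h_ss, the level will fall toward this value.)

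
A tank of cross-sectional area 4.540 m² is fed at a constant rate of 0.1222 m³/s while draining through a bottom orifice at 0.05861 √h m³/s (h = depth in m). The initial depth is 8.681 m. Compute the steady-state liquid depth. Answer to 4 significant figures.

A dh/dt = Q_in − 0.05861 √h. Steady state requires inflow = outflow:
Q_in = 0.05861 √h_ss ⇒ √h_ss = 0.1222/0.05861 = 2.08497.
h_ss = 2.08497² = 4.34709 m. (Since h₀ = 8.681 m > h_ss, the level will fall toward this value.)

4.347 m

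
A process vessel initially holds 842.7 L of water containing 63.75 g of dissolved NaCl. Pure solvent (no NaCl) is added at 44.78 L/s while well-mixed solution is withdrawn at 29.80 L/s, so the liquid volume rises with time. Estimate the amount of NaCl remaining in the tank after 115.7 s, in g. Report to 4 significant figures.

Let m(t) be the amount of NaCl. Volume: V(t) = V₀ + (Q_in − Q_out) t = 842.7 + 14.9800 t; V(115.7) = 2575.89 L.
Species balance (pure solvent in): dm/dt = −Q_out · m/V(t).
Separate: dm/m = −Q_out dt/V(t) ⇒ ln(m/m₀) = −(Q_out/(Q_in−Q_out)) ln(V/V₀).
m = m₀ (V₀/V)^(Q_out/(Q_in−Q_out)) = 63.75 × (842.7/2575.89)^(1.98932) = 6.90488 g.

6.905 g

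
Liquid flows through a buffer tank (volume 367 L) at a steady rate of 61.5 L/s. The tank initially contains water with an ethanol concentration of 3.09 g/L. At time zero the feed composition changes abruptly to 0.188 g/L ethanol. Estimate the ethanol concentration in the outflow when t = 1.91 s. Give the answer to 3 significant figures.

2.30 g/L

Mass balance on the solute (V constant): V dC/dt = Q(C_in − C).
So dC/dt = (C_in − C)/τ with τ = V/Q = 367/61.5 = 5.9675 s.
Integrating: C(t) = C_in + (C₀ − C_in) e^(−t/τ).
C(1.91) = 0.188 + (3.09 − 0.188)·e^(−1.91/5.9675) = 0.188 + (2.9020)·0.72610 = 2.2951 g/L.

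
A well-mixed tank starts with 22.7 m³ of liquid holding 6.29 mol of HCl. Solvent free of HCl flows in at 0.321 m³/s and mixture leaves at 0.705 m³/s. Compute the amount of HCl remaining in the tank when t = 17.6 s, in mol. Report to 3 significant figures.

3.29 mol

Total volume: dV/dt = Q_in − Q_out = -0.38400 m³/s, so V(t) = 22.7 − 0.38400 t and V(17.6) = 15.942 m³.
Species balance (pure solvent in): dm/dt = −Q_out · m/V(t).
dm/m = −Q_out dt/(V₀ − 0.38400 t); integrating gives ln(m/m₀) = −(Q_out/(Q_in−Q_out)) ln(V/V₀).
m = m₀ (V₀/V)^(Q_out/(Q_in−Q_out)) = 6.29 × (22.7/15.942)^(-1.8359) = 3.2873 mol.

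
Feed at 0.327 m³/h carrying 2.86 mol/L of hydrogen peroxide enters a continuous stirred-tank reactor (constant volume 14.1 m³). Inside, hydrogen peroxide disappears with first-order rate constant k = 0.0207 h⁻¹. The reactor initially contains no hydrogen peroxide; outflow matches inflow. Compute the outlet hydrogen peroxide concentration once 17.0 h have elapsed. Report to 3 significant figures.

Species balance: V dC/dt = Q C_in − Q C − k V C.
dC/dt = (Q/V) C_in − (Q/V + k) C; effective rate a = Q/V + k = 0.023191 + 0.0207 = 0.043891 h⁻¹.
C_ss = Q C_in/(Q + kV) = 1.5112 mol/L; C(t) = C_ss + (C₀ − C_ss) e^(−a t).
C(17.0) = 1.5112 + (-1.5112)·e^(−0.043891·17.0) = 1.5112 + (-1.5112)·0.47419 = 0.79460 mol/L.

0.795 mol/L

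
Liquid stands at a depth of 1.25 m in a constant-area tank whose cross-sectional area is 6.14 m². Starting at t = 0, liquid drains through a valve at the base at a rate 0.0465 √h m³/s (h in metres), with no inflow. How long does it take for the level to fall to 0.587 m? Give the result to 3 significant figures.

Mass balance (ρ constant): A dh/dt = −0.0465 √h.
Separate and integrate: 2(√h − √h₀) = −(0.0465/A) t.
t = 2A(√h₀ − √h)/0.0465 = 2·6.14·(√1.25 − √0.587)/0.0465
  = 12.280 × (1.1180 − 0.76616) / 0.0465 = 92.925 s.

92.9 s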